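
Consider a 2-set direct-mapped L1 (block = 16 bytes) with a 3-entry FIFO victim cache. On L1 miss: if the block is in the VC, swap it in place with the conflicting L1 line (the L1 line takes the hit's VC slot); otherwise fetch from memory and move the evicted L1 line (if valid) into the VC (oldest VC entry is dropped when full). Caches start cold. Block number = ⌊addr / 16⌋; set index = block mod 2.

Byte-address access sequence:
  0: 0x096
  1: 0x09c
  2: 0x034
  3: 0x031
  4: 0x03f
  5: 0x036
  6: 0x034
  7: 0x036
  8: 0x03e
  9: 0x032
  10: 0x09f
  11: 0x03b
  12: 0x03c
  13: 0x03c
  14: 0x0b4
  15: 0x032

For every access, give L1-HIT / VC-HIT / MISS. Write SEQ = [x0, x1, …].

SEQ = [MISS, L1-HIT, MISS, L1-HIT, L1-HIT, L1-HIT, L1-HIT, L1-HIT, L1-HIT, L1-HIT, VC-HIT, VC-HIT, L1-HIT, L1-HIT, MISS, VC-HIT]

#0 0x96→b9/s1 MISS; vc=[]
#1 0x9c→b9/s1 L1-HIT; vc=[]
#2 0x34→b3/s1 MISS; vc=[9]
#3 0x31→b3/s1 L1-HIT; vc=[9]
#4 0x3f→b3/s1 L1-HIT; vc=[9]
#5 0x36→b3/s1 L1-HIT; vc=[9]
#6 0x34→b3/s1 L1-HIT; vc=[9]
#7 0x36→b3/s1 L1-HIT; vc=[9]
#8 0x3e→b3/s1 L1-HIT; vc=[9]
#9 0x32→b3/s1 L1-HIT; vc=[9]
#10 0x9f→b9/s1 VC-HIT; vc=[3]
#11 0x3b→b3/s1 VC-HIT; vc=[9]
#12 0x3c→b3/s1 L1-HIT; vc=[9]
#13 0x3c→b3/s1 L1-HIT; vc=[9]
#14 0xb4→b11/s1 MISS; vc=[9,3]
#15 0x32→b3/s1 VC-HIT; vc=[9,11]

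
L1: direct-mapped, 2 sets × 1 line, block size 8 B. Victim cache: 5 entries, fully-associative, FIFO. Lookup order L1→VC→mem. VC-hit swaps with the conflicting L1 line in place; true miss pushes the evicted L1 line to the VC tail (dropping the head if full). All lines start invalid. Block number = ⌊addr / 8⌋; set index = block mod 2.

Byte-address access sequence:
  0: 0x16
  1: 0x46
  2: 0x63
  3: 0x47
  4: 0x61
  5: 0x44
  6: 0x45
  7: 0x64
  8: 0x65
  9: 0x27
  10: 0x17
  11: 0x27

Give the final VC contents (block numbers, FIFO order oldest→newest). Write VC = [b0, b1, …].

VC = [2, 8, 12]

#0 0x16→b2/s0 MISS; vc=[]
#1 0x46→b8/s0 MISS; vc=[2]
#2 0x63→b12/s0 MISS; vc=[2,8]
#3 0x47→b8/s0 VC-HIT; vc=[2,12]
#4 0x61→b12/s0 VC-HIT; vc=[2,8]
#5 0x44→b8/s0 VC-HIT; vc=[2,12]
#6 0x45→b8/s0 L1-HIT; vc=[2,12]
#7 0x64→b12/s0 VC-HIT; vc=[2,8]
#8 0x65→b12/s0 L1-HIT; vc=[2,8]
#9 0x27→b4/s0 MISS; vc=[2,8,12]
#10 0x17→b2/s0 VC-HIT; vc=[4,8,12]
#11 0x27→b4/s0 VC-HIT; vc=[2,8,12]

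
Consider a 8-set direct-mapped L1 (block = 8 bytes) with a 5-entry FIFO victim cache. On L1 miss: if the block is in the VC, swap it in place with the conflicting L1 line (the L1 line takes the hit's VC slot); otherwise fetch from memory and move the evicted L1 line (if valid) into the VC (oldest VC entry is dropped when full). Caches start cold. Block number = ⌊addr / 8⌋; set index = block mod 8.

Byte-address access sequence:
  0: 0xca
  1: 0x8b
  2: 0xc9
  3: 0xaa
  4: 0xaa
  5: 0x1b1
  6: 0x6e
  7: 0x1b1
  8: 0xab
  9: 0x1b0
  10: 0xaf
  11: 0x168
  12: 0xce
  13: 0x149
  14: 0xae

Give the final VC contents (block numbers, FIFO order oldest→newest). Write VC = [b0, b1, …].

VC = [17, 13, 45, 25]

#0 0xca→b25/s1 MISS; vc=[]
#1 0x8b→b17/s1 MISS; vc=[25]
#2 0xc9→b25/s1 VC-HIT; vc=[17]
#3 0xaa→b21/s5 MISS; vc=[17]
#4 0xaa→b21/s5 L1-HIT; vc=[17]
#5 0x1b1→b54/s6 MISS; vc=[17]
#6 0x6e→b13/s5 MISS; vc=[17,21]
#7 0x1b1→b54/s6 L1-HIT; vc=[17,21]
#8 0xab→b21/s5 VC-HIT; vc=[17,13]
#9 0x1b0→b54/s6 L1-HIT; vc=[17,13]
#10 0xaf→b21/s5 L1-HIT; vc=[17,13]
#11 0x168→b45/s5 MISS; vc=[17,13,21]
#12 0xce→b25/s1 L1-HIT; vc=[17,13,21]
#13 0x149→b41/s1 MISS; vc=[17,13,21,25]
#14 0xae→b21/s5 VC-HIT; vc=[17,13,45,25]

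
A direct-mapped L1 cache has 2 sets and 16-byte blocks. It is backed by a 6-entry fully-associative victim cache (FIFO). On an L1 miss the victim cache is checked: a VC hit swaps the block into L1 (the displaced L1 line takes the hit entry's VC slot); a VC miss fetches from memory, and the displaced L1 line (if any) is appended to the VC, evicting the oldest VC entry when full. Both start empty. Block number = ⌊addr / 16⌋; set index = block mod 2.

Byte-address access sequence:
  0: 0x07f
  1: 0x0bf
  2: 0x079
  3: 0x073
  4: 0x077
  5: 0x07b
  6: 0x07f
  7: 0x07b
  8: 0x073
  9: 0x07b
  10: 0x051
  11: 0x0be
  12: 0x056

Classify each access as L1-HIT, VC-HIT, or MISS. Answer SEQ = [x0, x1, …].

SEQ = [MISS, MISS, VC-HIT, L1-HIT, L1-HIT, L1-HIT, L1-HIT, L1-HIT, L1-HIT, L1-HIT, MISS, VC-HIT, VC-HIT]

#0 0x7f→b7/s1 MISS; vc=[]
#1 0xbf→b11/s1 MISS; vc=[7]
#2 0x79→b7/s1 VC-HIT; vc=[11]
#3 0x73→b7/s1 L1-HIT; vc=[11]
#4 0x77→b7/s1 L1-HIT; vc=[11]
#5 0x7b→b7/s1 L1-HIT; vc=[11]
#6 0x7f→b7/s1 L1-HIT; vc=[11]
#7 0x7b→b7/s1 L1-HIT; vc=[11]
#8 0x73→b7/s1 L1-HIT; vc=[11]
#9 0x7b→b7/s1 L1-HIT; vc=[11]
#10 0x51→b5/s1 MISS; vc=[11,7]
#11 0xbe→b11/s1 VC-HIT; vc=[5,7]
#12 0x56→b5/s1 VC-HIT; vc=[11,7]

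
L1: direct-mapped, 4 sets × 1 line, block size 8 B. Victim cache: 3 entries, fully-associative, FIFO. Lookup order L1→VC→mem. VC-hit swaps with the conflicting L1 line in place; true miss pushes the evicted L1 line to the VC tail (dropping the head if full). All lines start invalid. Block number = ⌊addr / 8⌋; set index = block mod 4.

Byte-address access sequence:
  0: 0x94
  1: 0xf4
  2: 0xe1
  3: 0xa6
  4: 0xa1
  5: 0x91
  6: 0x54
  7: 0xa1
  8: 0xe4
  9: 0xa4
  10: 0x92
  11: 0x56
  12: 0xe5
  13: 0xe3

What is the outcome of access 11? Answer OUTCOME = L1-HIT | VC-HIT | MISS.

OUTCOME = VC-HIT

0: 0x94 (blk 18, set 2) → MISS  vc=[]
1: 0xf4 (blk 30, set 2) → MISS  vc=[18]
2: 0xe1 (blk 28, set 0) → MISS  vc=[18]
3: 0xa6 (blk 20, set 0) → MISS  vc=[18, 28]
4: 0xa1 (blk 20, set 0) → L1-HIT  vc=[18, 28]
5: 0x91 (blk 18, set 2) → VC-HIT  vc=[30, 28]
6: 0x54 (blk 10, set 2) → MISS  vc=[30, 28, 18]
7: 0xa1 (blk 20, set 0) → L1-HIT  vc=[30, 28, 18]
8: 0xe4 (blk 28, set 0) → VC-HIT  vc=[30, 20, 18]
9: 0xa4 (blk 20, set 0) → VC-HIT  vc=[30, 28, 18]
10: 0x92 (blk 18, set 2) → VC-HIT  vc=[30, 28, 10]
11: 0x56 (blk 10, set 2) → VC-HIT  vc=[30, 28, 18]
12: 0xe5 (blk 28, set 0) → VC-HIT  vc=[30, 20, 18]
13: 0xe3 (blk 28, set 0) → L1-HIT  vc=[30, 20, 18]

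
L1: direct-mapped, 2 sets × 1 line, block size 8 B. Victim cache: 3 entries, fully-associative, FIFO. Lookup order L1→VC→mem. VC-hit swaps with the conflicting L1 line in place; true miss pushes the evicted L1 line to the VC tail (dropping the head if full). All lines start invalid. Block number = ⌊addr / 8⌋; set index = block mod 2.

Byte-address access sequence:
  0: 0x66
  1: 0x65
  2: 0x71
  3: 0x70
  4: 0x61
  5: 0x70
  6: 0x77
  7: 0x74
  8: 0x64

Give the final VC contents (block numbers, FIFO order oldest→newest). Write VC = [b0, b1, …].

0: 0x66 (blk 12, set 0) → MISS  vc=[]
1: 0x65 (blk 12, set 0) → L1-HIT  vc=[]
2: 0x71 (blk 14, set 0) → MISS  vc=[12]
3: 0x70 (blk 14, set 0) → L1-HIT  vc=[12]
4: 0x61 (blk 12, set 0) → VC-HIT  vc=[14]
5: 0x70 (blk 14, set 0) → VC-HIT  vc=[12]
6: 0x77 (blk 14, set 0) → L1-HIT  vc=[12]
7: 0x74 (blk 14, set 0) → L1-HIT  vc=[12]
8: 0x64 (blk 12, set 0) → VC-HIT  vc=[14]

VC = [14]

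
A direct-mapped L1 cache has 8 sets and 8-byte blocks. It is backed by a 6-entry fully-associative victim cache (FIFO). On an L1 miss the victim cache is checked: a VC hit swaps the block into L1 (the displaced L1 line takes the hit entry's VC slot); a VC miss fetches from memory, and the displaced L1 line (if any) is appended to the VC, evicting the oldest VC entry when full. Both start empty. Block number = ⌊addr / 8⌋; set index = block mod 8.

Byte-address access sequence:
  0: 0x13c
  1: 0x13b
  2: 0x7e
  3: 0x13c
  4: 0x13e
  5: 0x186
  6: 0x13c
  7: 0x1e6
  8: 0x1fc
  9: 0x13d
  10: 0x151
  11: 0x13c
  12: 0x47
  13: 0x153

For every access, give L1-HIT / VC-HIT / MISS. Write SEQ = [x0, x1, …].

  [0] addr=0x13c blk=39 s=7: MISS | VC []
  [1] addr=0x13b blk=39 s=7: L1-HIT | VC []
  [2] addr=0x7e blk=15 s=7: MISS | VC [39]
  [3] addr=0x13c blk=39 s=7: VC-HIT | VC [15]
  [4] addr=0x13e blk=39 s=7: L1-HIT | VC [15]
  [5] addr=0x186 blk=48 s=0: MISS | VC [15]
  [6] addr=0x13c blk=39 s=7: L1-HIT | VC [15]
  [7] addr=0x1e6 blk=60 s=4: MISS | VC [15]
  [8] addr=0x1fc blk=63 s=7: MISS | VC [15, 39]
  [9] addr=0x13d blk=39 s=7: VC-HIT | VC [15, 63]
  [10] addr=0x151 blk=42 s=2: MISS | VC [15, 63]
  [11] addr=0x13c blk=39 s=7: L1-HIT | VC [15, 63]
  [12] addr=0x47 blk=8 s=0: MISS | VC [15, 63, 48]
  [13] addr=0x153 blk=42 s=2: L1-HIT | VC [15, 63, 48]

SEQ = [MISS, L1-HIT, MISS, VC-HIT, L1-HIT, MISS, L1-HIT, MISS, MISS, VC-HIT, MISS, L1-HIT, MISS, L1-HIT]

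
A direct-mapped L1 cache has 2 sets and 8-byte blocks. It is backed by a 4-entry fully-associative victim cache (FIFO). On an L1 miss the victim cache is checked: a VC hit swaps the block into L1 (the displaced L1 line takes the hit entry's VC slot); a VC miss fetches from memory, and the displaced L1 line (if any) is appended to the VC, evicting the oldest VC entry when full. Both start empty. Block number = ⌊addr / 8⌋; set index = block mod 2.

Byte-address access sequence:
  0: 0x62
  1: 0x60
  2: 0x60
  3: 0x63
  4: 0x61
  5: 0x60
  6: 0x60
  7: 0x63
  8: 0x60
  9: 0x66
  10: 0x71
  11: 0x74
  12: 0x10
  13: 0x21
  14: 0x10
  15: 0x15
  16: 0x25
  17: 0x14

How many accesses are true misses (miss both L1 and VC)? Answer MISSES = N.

  [0] addr=0x62 blk=12 s=0: MISS | VC []
  [1] addr=0x60 blk=12 s=0: L1-HIT | VC []
  [2] addr=0x60 blk=12 s=0: L1-HIT | VC []
  [3] addr=0x63 blk=12 s=0: L1-HIT | VC []
  [4] addr=0x61 blk=12 s=0: L1-HIT | VC []
  [5] addr=0x60 blk=12 s=0: L1-HIT | VC []
  [6] addr=0x60 blk=12 s=0: L1-HIT | VC []
  [7] addr=0x63 blk=12 s=0: L1-HIT | VC []
  [8] addr=0x60 blk=12 s=0: L1-HIT | VC []
  [9] addr=0x66 blk=12 s=0: L1-HIT | VC []
  [10] addr=0x71 blk=14 s=0: MISS | VC [12]
  [11] addr=0x74 blk=14 s=0: L1-HIT | VC [12]
  [12] addr=0x10 blk=2 s=0: MISS | VC [12, 14]
  [13] addr=0x21 blk=4 s=0: MISS | VC [12, 14, 2]
  [14] addr=0x10 blk=2 s=0: VC-HIT | VC [12, 14, 4]
  [15] addr=0x15 blk=2 s=0: L1-HIT | VC [12, 14, 4]
  [16] addr=0x25 blk=4 s=0: VC-HIT | VC [12, 14, 2]
  [17] addr=0x14 blk=2 s=0: VC-HIT | VC [12, 14, 4]

MISSES = 4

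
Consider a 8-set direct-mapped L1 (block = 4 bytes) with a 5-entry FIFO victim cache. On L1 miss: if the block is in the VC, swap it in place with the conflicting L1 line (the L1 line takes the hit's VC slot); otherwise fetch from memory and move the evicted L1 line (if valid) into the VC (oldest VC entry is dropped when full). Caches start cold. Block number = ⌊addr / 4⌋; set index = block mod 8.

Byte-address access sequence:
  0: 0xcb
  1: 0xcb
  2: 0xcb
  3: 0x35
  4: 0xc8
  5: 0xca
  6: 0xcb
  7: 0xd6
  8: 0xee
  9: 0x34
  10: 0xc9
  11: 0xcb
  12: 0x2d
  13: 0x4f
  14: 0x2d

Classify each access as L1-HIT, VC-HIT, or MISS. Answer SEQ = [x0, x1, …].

SEQ = [MISS, L1-HIT, L1-HIT, MISS, L1-HIT, L1-HIT, L1-HIT, MISS, MISS, VC-HIT, L1-HIT, L1-HIT, MISS, MISS, VC-HIT]

0: 0xcb (blk 50, set 2) → MISS  vc=[]
1: 0xcb (blk 50, set 2) → L1-HIT  vc=[]
2: 0xcb (blk 50, set 2) → L1-HIT  vc=[]
3: 0x35 (blk 13, set 5) → MISS  vc=[]
4: 0xc8 (blk 50, set 2) → L1-HIT  vc=[]
5: 0xca (blk 50, set 2) → L1-HIT  vc=[]
6: 0xcb (blk 50, set 2) → L1-HIT  vc=[]
7: 0xd6 (blk 53, set 5) → MISS  vc=[13]
8: 0xee (blk 59, set 3) → MISS  vc=[13]
9: 0x34 (blk 13, set 5) → VC-HIT  vc=[53]
10: 0xc9 (blk 50, set 2) → L1-HIT  vc=[53]
11: 0xcb (blk 50, set 2) → L1-HIT  vc=[53]
12: 0x2d (blk 11, set 3) → MISS  vc=[53, 59]
13: 0x4f (blk 19, set 3) → MISS  vc=[53, 59, 11]
14: 0x2d (blk 11, set 3) → VC-HIT  vc=[53, 59, 19]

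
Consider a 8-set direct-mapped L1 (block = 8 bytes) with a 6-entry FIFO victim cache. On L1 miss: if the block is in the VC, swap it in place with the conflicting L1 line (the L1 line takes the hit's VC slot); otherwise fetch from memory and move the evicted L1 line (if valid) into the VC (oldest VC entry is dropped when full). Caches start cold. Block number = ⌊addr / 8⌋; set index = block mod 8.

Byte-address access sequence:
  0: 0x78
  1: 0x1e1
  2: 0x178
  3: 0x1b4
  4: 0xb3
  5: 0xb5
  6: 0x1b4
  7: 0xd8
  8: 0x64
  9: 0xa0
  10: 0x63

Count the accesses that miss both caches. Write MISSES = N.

#0 0x78→b15/s7 MISS; vc=[]
#1 0x1e1→b60/s4 MISS; vc=[]
#2 0x178→b47/s7 MISS; vc=[15]
#3 0x1b4→b54/s6 MISS; vc=[15]
#4 0xb3→b22/s6 MISS; vc=[15,54]
#5 0xb5→b22/s6 L1-HIT; vc=[15,54]
#6 0x1b4→b54/s6 VC-HIT; vc=[15,22]
#7 0xd8→b27/s3 MISS; vc=[15,22]
#8 0x64→b12/s4 MISS; vc=[15,22,60]
#9 0xa0→b20/s4 MISS; vc=[15,22,60,12]
#10 0x63→b12/s4 VC-HIT; vc=[15,22,60,20]

MISSES = 8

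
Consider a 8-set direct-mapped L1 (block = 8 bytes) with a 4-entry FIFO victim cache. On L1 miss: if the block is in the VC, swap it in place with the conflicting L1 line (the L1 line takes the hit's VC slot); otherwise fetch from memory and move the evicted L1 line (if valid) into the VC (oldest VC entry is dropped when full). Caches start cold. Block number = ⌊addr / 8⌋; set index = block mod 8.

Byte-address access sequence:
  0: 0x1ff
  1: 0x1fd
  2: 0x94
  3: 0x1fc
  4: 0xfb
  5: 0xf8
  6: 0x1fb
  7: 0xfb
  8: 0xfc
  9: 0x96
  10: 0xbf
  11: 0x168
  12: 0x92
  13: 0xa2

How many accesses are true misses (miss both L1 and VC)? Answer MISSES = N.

0: 0x1ff (blk 63, set 7) → MISS  vc=[]
1: 0x1fd (blk 63, set 7) → L1-HIT  vc=[]
2: 0x94 (blk 18, set 2) → MISS  vc=[]
3: 0x1fc (blk 63, set 7) → L1-HIT  vc=[]
4: 0xfb (blk 31, set 7) → MISS  vc=[63]
5: 0xf8 (blk 31, set 7) → L1-HIT  vc=[63]
6: 0x1fb (blk 63, set 7) → VC-HIT  vc=[31]
7: 0xfb (blk 31, set 7) → VC-HIT  vc=[63]
8: 0xfc (blk 31, set 7) → L1-HIT  vc=[63]
9: 0x96 (blk 18, set 2) → L1-HIT  vc=[63]
10: 0xbf (blk 23, set 7) → MISS  vc=[63, 31]
11: 0x168 (blk 45, set 5) → MISS  vc=[63, 31]
12: 0x92 (blk 18, set 2) → L1-HIT  vc=[63, 31]
13: 0xa2 (blk 20, set 4) → MISS  vc=[63, 31]

MISSES = 6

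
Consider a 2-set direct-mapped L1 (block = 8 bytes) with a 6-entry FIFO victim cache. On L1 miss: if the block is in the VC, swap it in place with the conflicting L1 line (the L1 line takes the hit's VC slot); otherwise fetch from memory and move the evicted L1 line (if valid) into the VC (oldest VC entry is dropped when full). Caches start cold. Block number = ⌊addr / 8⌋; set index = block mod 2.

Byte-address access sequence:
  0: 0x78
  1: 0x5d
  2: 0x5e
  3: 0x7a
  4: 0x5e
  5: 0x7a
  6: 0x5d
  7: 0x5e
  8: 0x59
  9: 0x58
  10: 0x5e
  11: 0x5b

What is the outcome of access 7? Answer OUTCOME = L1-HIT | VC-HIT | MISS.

#0 0x78→b15/s1 MISS; vc=[]
#1 0x5d→b11/s1 MISS; vc=[15]
#2 0x5e→b11/s1 L1-HIT; vc=[15]
#3 0x7a→b15/s1 VC-HIT; vc=[11]
#4 0x5e→b11/s1 VC-HIT; vc=[15]
#5 0x7a→b15/s1 VC-HIT; vc=[11]
#6 0x5d→b11/s1 VC-HIT; vc=[15]
#7 0x5e→b11/s1 L1-HIT; vc=[15]
#8 0x59→b11/s1 L1-HIT; vc=[15]
#9 0x58→b11/s1 L1-HIT; vc=[15]
#10 0x5e→b11/s1 L1-HIT; vc=[15]
#11 0x5b→b11/s1 L1-HIT; vc=[15]

OUTCOME = L1-HIT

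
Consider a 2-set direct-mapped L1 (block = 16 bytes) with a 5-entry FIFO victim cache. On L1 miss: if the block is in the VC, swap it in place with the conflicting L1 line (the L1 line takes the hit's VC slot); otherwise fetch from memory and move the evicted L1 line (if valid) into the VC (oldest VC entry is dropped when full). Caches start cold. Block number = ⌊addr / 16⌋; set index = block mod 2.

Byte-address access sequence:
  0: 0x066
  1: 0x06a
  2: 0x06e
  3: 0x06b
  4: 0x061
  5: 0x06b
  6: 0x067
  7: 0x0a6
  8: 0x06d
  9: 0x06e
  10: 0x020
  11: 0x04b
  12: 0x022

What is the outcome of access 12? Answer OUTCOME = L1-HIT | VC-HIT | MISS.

#0 0x66→b6/s0 MISS; vc=[]
#1 0x6a→b6/s0 L1-HIT; vc=[]
#2 0x6e→b6/s0 L1-HIT; vc=[]
#3 0x6b→b6/s0 L1-HIT; vc=[]
#4 0x61→b6/s0 L1-HIT; vc=[]
#5 0x6b→b6/s0 L1-HIT; vc=[]
#6 0x67→b6/s0 L1-HIT; vc=[]
#7 0xa6→b10/s0 MISS; vc=[6]
#8 0x6d→b6/s0 VC-HIT; vc=[10]
#9 0x6e→b6/s0 L1-HIT; vc=[10]
#10 0x20→b2/s0 MISS; vc=[10,6]
#11 0x4b→b4/s0 MISS; vc=[10,6,2]
#12 0x22→b2/s0 VC-HIT; vc=[10,6,4]

OUTCOME = VC-HIT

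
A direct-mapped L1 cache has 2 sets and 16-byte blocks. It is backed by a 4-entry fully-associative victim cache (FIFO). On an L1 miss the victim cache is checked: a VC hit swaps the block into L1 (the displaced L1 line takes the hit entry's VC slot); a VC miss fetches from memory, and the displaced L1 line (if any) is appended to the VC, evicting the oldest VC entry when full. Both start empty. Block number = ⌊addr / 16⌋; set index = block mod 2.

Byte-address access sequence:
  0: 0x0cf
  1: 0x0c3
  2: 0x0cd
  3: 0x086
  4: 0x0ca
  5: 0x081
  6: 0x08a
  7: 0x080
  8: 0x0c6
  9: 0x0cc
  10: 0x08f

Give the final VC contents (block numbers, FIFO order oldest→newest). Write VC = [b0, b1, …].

0: 0xcf (blk 12, set 0) → MISS  vc=[]
1: 0xc3 (blk 12, set 0) → L1-HIT  vc=[]
2: 0xcd (blk 12, set 0) → L1-HIT  vc=[]
3: 0x86 (blk 8, set 0) → MISS  vc=[12]
4: 0xca (blk 12, set 0) → VC-HIT  vc=[8]
5: 0x81 (blk 8, set 0) → VC-HIT  vc=[12]
6: 0x8a (blk 8, set 0) → L1-HIT  vc=[12]
7: 0x80 (blk 8, set 0) → L1-HIT  vc=[12]
8: 0xc6 (blk 12, set 0) → VC-HIT  vc=[8]
9: 0xcc (blk 12, set 0) → L1-HIT  vc=[8]
10: 0x8f (blk 8, set 0) → VC-HIT  vc=[12]

VC = [12]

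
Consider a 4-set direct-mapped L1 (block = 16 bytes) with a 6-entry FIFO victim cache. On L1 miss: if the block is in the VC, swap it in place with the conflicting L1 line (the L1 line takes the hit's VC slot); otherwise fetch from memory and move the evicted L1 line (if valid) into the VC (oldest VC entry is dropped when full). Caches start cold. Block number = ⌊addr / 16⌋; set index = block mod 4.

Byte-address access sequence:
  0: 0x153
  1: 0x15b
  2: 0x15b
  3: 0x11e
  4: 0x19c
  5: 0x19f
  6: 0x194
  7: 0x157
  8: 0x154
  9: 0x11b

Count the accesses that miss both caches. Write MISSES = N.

#0 0x153→b21/s1 MISS; vc=[]
#1 0x15b→b21/s1 L1-HIT; vc=[]
#2 0x15b→b21/s1 L1-HIT; vc=[]
#3 0x11e→b17/s1 MISS; vc=[21]
#4 0x19c→b25/s1 MISS; vc=[21,17]
#5 0x19f→b25/s1 L1-HIT; vc=[21,17]
#6 0x194→b25/s1 L1-HIT; vc=[21,17]
#7 0x157→b21/s1 VC-HIT; vc=[25,17]
#8 0x154→b21/s1 L1-HIT; vc=[25,17]
#9 0x11b→b17/s1 VC-HIT; vc=[25,21]

MISSES = 3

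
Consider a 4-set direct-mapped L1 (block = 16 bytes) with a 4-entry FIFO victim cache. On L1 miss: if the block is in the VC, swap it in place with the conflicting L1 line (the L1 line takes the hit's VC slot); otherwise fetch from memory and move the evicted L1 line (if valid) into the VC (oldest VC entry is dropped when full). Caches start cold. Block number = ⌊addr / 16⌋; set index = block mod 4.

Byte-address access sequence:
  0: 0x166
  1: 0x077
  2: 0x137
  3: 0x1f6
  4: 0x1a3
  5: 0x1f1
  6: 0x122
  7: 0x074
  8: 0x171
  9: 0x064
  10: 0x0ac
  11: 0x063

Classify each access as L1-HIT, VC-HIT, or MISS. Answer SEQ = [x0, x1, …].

#0 0x166→b22/s2 MISS; vc=[]
#1 0x77→b7/s3 MISS; vc=[]
#2 0x137→b19/s3 MISS; vc=[7]
#3 0x1f6→b31/s3 MISS; vc=[7,19]
#4 0x1a3→b26/s2 MISS; vc=[7,19,22]
#5 0x1f1→b31/s3 L1-HIT; vc=[7,19,22]
#6 0x122→b18/s2 MISS; vc=[7,19,22,26]
#7 0x74→b7/s3 VC-HIT; vc=[31,19,22,26]
#8 0x171→b23/s3 MISS; vc=[19,22,26,7]
#9 0x64→b6/s2 MISS; vc=[22,26,7,18]
#10 0xac→b10/s2 MISS; vc=[26,7,18,6]
#11 0x63→b6/s2 VC-HIT; vc=[26,7,18,10]

SEQ = [MISS, MISS, MISS, MISS, MISS, L1-HIT, MISS, VC-HIT, MISS, MISS, MISS, VC-HIT]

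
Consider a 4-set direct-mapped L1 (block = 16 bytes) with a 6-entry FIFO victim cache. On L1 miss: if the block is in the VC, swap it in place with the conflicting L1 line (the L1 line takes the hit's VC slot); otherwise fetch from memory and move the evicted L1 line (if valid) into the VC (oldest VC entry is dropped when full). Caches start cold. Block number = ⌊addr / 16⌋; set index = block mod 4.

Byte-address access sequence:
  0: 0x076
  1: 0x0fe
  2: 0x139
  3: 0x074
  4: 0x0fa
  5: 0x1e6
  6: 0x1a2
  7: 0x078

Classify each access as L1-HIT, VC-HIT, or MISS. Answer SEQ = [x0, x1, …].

SEQ = [MISS, MISS, MISS, VC-HIT, VC-HIT, MISS, MISS, VC-HIT]

0: 0x76 (blk 7, set 3) → MISS  vc=[]
1: 0xfe (blk 15, set 3) → MISS  vc=[7]
2: 0x139 (blk 19, set 3) → MISS  vc=[7, 15]
3: 0x74 (blk 7, set 3) → VC-HIT  vc=[19, 15]
4: 0xfa (blk 15, set 3) → VC-HIT  vc=[19, 7]
5: 0x1e6 (blk 30, set 2) → MISS  vc=[19, 7]
6: 0x1a2 (blk 26, set 2) → MISS  vc=[19, 7, 30]
7: 0x78 (blk 7, set 3) → VC-HIT  vc=[19, 15, 30]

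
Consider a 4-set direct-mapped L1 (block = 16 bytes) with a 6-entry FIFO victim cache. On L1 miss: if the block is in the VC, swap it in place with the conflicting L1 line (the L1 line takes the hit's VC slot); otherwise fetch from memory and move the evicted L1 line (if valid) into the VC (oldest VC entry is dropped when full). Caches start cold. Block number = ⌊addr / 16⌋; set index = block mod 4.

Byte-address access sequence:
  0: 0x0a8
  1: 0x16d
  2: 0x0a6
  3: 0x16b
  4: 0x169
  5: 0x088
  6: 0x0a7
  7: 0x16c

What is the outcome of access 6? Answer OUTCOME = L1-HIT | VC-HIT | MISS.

OUTCOME = VC-HIT

  [0] addr=0xa8 blk=10 s=2: MISS | VC []
  [1] addr=0x16d blk=22 s=2: MISS | VC [10]
  [2] addr=0xa6 blk=10 s=2: VC-HIT | VC [22]
  [3] addr=0x16b blk=22 s=2: VC-HIT | VC [10]
  [4] addr=0x169 blk=22 s=2: L1-HIT | VC [10]
  [5] addr=0x88 blk=8 s=0: MISS | VC [10]
  [6] addr=0xa7 blk=10 s=2: VC-HIT | VC [22]
  [7] addr=0x16c blk=22 s=2: VC-HIT | VC [10]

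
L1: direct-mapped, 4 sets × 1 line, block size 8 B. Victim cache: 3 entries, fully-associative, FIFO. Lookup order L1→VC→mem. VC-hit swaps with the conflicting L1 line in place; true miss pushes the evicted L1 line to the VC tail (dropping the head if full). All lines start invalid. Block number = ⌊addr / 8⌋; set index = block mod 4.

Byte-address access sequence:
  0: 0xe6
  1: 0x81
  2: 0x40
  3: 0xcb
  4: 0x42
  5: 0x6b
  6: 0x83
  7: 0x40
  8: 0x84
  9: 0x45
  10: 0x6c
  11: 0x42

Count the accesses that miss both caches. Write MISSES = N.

  [0] addr=0xe6 blk=28 s=0: MISS | VC []
  [1] addr=0x81 blk=16 s=0: MISS | VC [28]
  [2] addr=0x40 blk=8 s=0: MISS | VC [28, 16]
  [3] addr=0xcb blk=25 s=1: MISS | VC [28, 16]
  [4] addr=0x42 blk=8 s=0: L1-HIT | VC [28, 16]
  [5] addr=0x6b blk=13 s=1: MISS | VC [28, 16, 25]
  [6] addr=0x83 blk=16 s=0: VC-HIT | VC [28, 8, 25]
  [7] addr=0x40 blk=8 s=0: VC-HIT | VC [28, 16, 25]
  [8] addr=0x84 blk=16 s=0: VC-HIT | VC [28, 8, 25]
  [9] addr=0x45 blk=8 s=0: VC-HIT | VC [28, 16, 25]
  [10] addr=0x6c blk=13 s=1: L1-HIT | VC [28, 16, 25]
  [11] addr=0x42 blk=8 s=0: L1-HIT | VC [28, 16, 25]

MISSES = 5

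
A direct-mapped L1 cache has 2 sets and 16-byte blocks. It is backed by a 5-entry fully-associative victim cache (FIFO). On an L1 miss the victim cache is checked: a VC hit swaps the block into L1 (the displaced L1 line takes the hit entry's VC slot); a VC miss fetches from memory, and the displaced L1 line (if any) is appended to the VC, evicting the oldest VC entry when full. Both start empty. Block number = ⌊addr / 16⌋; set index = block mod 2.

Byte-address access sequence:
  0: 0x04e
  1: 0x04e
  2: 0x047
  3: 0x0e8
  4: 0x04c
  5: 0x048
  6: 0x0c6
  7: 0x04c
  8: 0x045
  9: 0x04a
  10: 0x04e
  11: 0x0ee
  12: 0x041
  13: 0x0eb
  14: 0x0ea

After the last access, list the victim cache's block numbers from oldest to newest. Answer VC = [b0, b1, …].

0: 0x4e (blk 4, set 0) → MISS  vc=[]
1: 0x4e (blk 4, set 0) → L1-HIT  vc=[]
2: 0x47 (blk 4, set 0) → L1-HIT  vc=[]
3: 0xe8 (blk 14, set 0) → MISS  vc=[4]
4: 0x4c (blk 4, set 0) → VC-HIT  vc=[14]
5: 0x48 (blk 4, set 0) → L1-HIT  vc=[14]
6: 0xc6 (blk 12, set 0) → MISS  vc=[14, 4]
7: 0x4c (blk 4, set 0) → VC-HIT  vc=[14, 12]
8: 0x45 (blk 4, set 0) → L1-HIT  vc=[14, 12]
9: 0x4a (blk 4, set 0) → L1-HIT  vc=[14, 12]
10: 0x4e (blk 4, set 0) → L1-HIT  vc=[14, 12]
11: 0xee (blk 14, set 0) → VC-HIT  vc=[4, 12]
12: 0x41 (blk 4, set 0) → VC-HIT  vc=[14, 12]
13: 0xeb (blk 14, set 0) → VC-HIT  vc=[4, 12]
14: 0xea (blk 14, set 0) → L1-HIT  vc=[4, 12]

VC = [4, 12]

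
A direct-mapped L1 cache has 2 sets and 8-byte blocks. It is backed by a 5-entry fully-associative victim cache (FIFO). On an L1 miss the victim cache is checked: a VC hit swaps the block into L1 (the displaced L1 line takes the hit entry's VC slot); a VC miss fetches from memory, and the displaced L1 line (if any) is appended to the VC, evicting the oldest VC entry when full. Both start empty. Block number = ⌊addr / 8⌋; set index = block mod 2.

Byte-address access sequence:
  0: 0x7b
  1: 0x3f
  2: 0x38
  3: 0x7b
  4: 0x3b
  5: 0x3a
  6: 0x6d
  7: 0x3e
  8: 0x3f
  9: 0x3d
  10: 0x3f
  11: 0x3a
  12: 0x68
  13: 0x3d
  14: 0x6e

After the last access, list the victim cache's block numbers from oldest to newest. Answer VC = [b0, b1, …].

VC = [15, 7]

  [0] addr=0x7b blk=15 s=1: MISS | VC []
  [1] addr=0x3f blk=7 s=1: MISS | VC [15]
  [2] addr=0x38 blk=7 s=1: L1-HIT | VC [15]
  [3] addr=0x7b blk=15 s=1: VC-HIT | VC [7]
  [4] addr=0x3b blk=7 s=1: VC-HIT | VC [15]
  [5] addr=0x3a blk=7 s=1: L1-HIT | VC [15]
  [6] addr=0x6d blk=13 s=1: MISS | VC [15, 7]
  [7] addr=0x3e blk=7 s=1: VC-HIT | VC [15, 13]
  [8] addr=0x3f blk=7 s=1: L1-HIT | VC [15, 13]
  [9] addr=0x3d blk=7 s=1: L1-HIT | VC [15, 13]
  [10] addr=0x3f blk=7 s=1: L1-HIT | VC [15, 13]
  [11] addr=0x3a blk=7 s=1: L1-HIT | VC [15, 13]
  [12] addr=0x68 blk=13 s=1: VC-HIT | VC [15, 7]
  [13] addr=0x3d blk=7 s=1: VC-HIT | VC [15, 13]
  [14] addr=0x6e blk=13 s=1: VC-HIT | VC [15, 7]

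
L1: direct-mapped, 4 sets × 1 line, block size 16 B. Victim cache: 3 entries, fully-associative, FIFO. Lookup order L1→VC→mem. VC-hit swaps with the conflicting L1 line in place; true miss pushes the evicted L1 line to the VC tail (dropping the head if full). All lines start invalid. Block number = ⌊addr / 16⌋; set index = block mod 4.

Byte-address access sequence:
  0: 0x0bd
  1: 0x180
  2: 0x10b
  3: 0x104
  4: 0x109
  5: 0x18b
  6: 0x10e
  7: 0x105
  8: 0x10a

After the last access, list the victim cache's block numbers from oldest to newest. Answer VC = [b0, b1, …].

VC = [24]

#0 0xbd→b11/s3 MISS; vc=[]
#1 0x180→b24/s0 MISS; vc=[]
#2 0x10b→b16/s0 MISS; vc=[24]
#3 0x104→b16/s0 L1-HIT; vc=[24]
#4 0x109→b16/s0 L1-HIT; vc=[24]
#5 0x18b→b24/s0 VC-HIT; vc=[16]
#6 0x10e→b16/s0 VC-HIT; vc=[24]
#7 0x105→b16/s0 L1-HIT; vc=[24]
#8 0x10a→b16/s0 L1-HIT; vc=[24]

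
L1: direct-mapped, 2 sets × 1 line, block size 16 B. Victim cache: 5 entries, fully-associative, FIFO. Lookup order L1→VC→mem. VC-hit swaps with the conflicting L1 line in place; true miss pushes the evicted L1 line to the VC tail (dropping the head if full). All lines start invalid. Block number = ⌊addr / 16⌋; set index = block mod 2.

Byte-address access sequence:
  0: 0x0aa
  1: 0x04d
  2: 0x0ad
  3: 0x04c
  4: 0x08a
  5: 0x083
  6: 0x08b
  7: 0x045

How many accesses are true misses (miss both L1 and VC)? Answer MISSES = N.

  [0] addr=0xaa blk=10 s=0: MISS | VC []
  [1] addr=0x4d blk=4 s=0: MISS | VC [10]
  [2] addr=0xad blk=10 s=0: VC-HIT | VC [4]
  [3] addr=0x4c blk=4 s=0: VC-HIT | VC [10]
  [4] addr=0x8a blk=8 s=0: MISS | VC [10, 4]
  [5] addr=0x83 blk=8 s=0: L1-HIT | VC [10, 4]
  [6] addr=0x8b blk=8 s=0: L1-HIT | VC [10, 4]
  [7] addr=0x45 blk=4 s=0: VC-HIT | VC [10, 8]

MISSES = 3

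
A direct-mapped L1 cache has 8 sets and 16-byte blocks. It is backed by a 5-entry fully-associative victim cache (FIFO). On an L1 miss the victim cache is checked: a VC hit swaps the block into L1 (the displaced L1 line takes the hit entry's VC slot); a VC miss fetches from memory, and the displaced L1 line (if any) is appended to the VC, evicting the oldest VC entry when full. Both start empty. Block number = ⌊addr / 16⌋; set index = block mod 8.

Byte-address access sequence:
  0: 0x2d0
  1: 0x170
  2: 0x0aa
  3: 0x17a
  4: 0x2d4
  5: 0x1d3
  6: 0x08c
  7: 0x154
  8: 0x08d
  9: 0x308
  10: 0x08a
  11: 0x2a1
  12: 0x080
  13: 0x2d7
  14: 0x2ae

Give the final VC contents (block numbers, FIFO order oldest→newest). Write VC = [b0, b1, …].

  [0] addr=0x2d0 blk=45 s=5: MISS | VC []
  [1] addr=0x170 blk=23 s=7: MISS | VC []
  [2] addr=0xaa blk=10 s=2: MISS | VC []
  [3] addr=0x17a blk=23 s=7: L1-HIT | VC []
  [4] addr=0x2d4 blk=45 s=5: L1-HIT | VC []
  [5] addr=0x1d3 blk=29 s=5: MISS | VC [45]
  [6] addr=0x8c blk=8 s=0: MISS | VC [45]
  [7] addr=0x154 blk=21 s=5: MISS | VC [45, 29]
  [8] addr=0x8d blk=8 s=0: L1-HIT | VC [45, 29]
  [9] addr=0x308 blk=48 s=0: MISS | VC [45, 29, 8]
  [10] addr=0x8a blk=8 s=0: VC-HIT | VC [45, 29, 48]
  [11] addr=0x2a1 blk=42 s=2: MISS | VC [45, 29, 48, 10]
  [12] addr=0x80 blk=8 s=0: L1-HIT | VC [45, 29, 48, 10]
  [13] addr=0x2d7 blk=45 s=5: VC-HIT | VC [21, 29, 48, 10]
  [14] addr=0x2ae blk=42 s=2: L1-HIT | VC [21, 29, 48, 10]

VC = [21, 29, 48, 10]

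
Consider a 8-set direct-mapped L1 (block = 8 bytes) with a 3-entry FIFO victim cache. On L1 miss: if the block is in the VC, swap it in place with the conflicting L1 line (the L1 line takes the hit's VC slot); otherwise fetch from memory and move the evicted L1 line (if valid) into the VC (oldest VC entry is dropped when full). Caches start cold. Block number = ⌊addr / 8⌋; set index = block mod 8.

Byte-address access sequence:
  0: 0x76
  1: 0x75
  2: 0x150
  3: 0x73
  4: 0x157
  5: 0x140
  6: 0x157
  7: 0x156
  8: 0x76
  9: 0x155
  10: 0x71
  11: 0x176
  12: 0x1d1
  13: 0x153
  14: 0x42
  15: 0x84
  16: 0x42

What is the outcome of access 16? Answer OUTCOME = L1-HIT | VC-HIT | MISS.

0: 0x76 (blk 14, set 6) → MISS  vc=[]
1: 0x75 (blk 14, set 6) → L1-HIT  vc=[]
2: 0x150 (blk 42, set 2) → MISS  vc=[]
3: 0x73 (blk 14, set 6) → L1-HIT  vc=[]
4: 0x157 (blk 42, set 2) → L1-HIT  vc=[]
5: 0x140 (blk 40, set 0) → MISS  vc=[]
6: 0x157 (blk 42, set 2) → L1-HIT  vc=[]
7: 0x156 (blk 42, set 2) → L1-HIT  vc=[]
8: 0x76 (blk 14, set 6) → L1-HIT  vc=[]
9: 0x155 (blk 42, set 2) → L1-HIT  vc=[]
10: 0x71 (blk 14, set 6) → L1-HIT  vc=[]
11: 0x176 (blk 46, set 6) → MISS  vc=[14]
12: 0x1d1 (blk 58, set 2) → MISS  vc=[14, 42]
13: 0x153 (blk 42, set 2) → VC-HIT  vc=[14, 58]
14: 0x42 (blk 8, set 0) → MISS  vc=[14, 58, 40]
15: 0x84 (blk 16, set 0) → MISS  vc=[58, 40, 8]
16: 0x42 (blk 8, set 0) → VC-HIT  vc=[58, 40, 16]

OUTCOME = VC-HIT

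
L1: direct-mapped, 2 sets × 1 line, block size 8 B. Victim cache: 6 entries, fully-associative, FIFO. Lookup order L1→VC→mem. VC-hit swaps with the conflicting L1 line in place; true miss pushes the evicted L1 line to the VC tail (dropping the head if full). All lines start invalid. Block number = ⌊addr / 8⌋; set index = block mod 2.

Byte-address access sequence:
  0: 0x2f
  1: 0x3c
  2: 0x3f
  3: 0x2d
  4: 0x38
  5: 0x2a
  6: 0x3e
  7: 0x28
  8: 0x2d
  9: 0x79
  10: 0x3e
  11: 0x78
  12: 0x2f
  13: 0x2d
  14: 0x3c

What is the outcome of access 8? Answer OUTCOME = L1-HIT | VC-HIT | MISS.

OUTCOME = L1-HIT

  [0] addr=0x2f blk=5 s=1: MISS | VC []
  [1] addr=0x3c blk=7 s=1: MISS | VC [5]
  [2] addr=0x3f blk=7 s=1: L1-HIT | VC [5]
  [3] addr=0x2d blk=5 s=1: VC-HIT | VC [7]
  [4] addr=0x38 blk=7 s=1: VC-HIT | VC [5]
  [5] addr=0x2a blk=5 s=1: VC-HIT | VC [7]
  [6] addr=0x3e blk=7 s=1: VC-HIT | VC [5]
  [7] addr=0x28 blk=5 s=1: VC-HIT | VC [7]
  [8] addr=0x2d blk=5 s=1: L1-HIT | VC [7]
  [9] addr=0x79 blk=15 s=1: MISS | VC [7, 5]
  [10] addr=0x3e blk=7 s=1: VC-HIT | VC [15, 5]
  [11] addr=0x78 blk=15 s=1: VC-HIT | VC [7, 5]
  [12] addr=0x2f blk=5 s=1: VC-HIT | VC [7, 15]
  [13] addr=0x2d blk=5 s=1: L1-HIT | VC [7, 15]
  [14] addr=0x3c blk=7 s=1: VC-HIT | VC [5, 15]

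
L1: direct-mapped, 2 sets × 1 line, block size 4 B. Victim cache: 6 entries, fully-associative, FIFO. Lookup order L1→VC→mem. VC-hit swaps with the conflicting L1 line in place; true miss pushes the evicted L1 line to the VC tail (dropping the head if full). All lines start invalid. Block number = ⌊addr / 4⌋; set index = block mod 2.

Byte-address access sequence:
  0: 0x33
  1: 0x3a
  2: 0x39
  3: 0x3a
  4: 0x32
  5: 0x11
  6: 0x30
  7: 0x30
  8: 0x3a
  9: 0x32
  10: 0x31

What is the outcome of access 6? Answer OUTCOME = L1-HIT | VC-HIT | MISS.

OUTCOME = VC-HIT

0: 0x33 (blk 12, set 0) → MISS  vc=[]
1: 0x3a (blk 14, set 0) → MISS  vc=[12]
2: 0x39 (blk 14, set 0) → L1-HIT  vc=[12]
3: 0x3a (blk 14, set 0) → L1-HIT  vc=[12]
4: 0x32 (blk 12, set 0) → VC-HIT  vc=[14]
5: 0x11 (blk 4, set 0) → MISS  vc=[14, 12]
6: 0x30 (blk 12, set 0) → VC-HIT  vc=[14, 4]
7: 0x30 (blk 12, set 0) → L1-HIT  vc=[14, 4]
8: 0x3a (blk 14, set 0) → VC-HIT  vc=[12, 4]
9: 0x32 (blk 12, set 0) → VC-HIT  vc=[14, 4]
10: 0x31 (blk 12, set 0) → L1-HIT  vc=[14, 4]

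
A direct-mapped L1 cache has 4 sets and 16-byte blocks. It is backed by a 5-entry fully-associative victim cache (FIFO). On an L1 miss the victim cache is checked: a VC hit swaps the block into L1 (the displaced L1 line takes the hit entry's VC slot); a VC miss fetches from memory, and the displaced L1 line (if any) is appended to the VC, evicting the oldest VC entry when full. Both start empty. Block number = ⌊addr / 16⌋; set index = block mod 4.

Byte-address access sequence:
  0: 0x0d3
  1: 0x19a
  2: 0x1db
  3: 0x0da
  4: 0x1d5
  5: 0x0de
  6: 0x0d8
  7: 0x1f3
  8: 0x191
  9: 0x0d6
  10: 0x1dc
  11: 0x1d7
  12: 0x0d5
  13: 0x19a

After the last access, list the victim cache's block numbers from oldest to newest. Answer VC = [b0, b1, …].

0: 0xd3 (blk 13, set 1) → MISS  vc=[]
1: 0x19a (blk 25, set 1) → MISS  vc=[13]
2: 0x1db (blk 29, set 1) → MISS  vc=[13, 25]
3: 0xda (blk 13, set 1) → VC-HIT  vc=[29, 25]
4: 0x1d5 (blk 29, set 1) → VC-HIT  vc=[13, 25]
5: 0xde (blk 13, set 1) → VC-HIT  vc=[29, 25]
6: 0xd8 (blk 13, set 1) → L1-HIT  vc=[29, 25]
7: 0x1f3 (blk 31, set 3) → MISS  vc=[29, 25]
8: 0x191 (blk 25, set 1) → VC-HIT  vc=[29, 13]
9: 0xd6 (blk 13, set 1) → VC-HIT  vc=[29, 25]
10: 0x1dc (blk 29, set 1) → VC-HIT  vc=[13, 25]
11: 0x1d7 (blk 29, set 1) → L1-HIT  vc=[13, 25]
12: 0xd5 (blk 13, set 1) → VC-HIT  vc=[29, 25]
13: 0x19a (blk 25, set 1) → VC-HIT  vc=[29, 13]

VC = [29, 13]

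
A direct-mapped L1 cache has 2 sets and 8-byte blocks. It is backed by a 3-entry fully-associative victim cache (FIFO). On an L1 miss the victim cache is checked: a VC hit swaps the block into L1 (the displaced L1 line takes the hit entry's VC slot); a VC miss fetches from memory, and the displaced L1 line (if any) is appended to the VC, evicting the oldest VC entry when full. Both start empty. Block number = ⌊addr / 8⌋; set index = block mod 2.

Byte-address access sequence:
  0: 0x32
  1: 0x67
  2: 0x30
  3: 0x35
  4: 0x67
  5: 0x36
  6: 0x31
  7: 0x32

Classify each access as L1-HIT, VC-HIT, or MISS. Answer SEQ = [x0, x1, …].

SEQ = [MISS, MISS, VC-HIT, L1-HIT, VC-HIT, VC-HIT, L1-HIT, L1-HIT]

0: 0x32 (blk 6, set 0) → MISS  vc=[]
1: 0x67 (blk 12, set 0) → MISS  vc=[6]
2: 0x30 (blk 6, set 0) → VC-HIT  vc=[12]
3: 0x35 (blk 6, set 0) → L1-HIT  vc=[12]
4: 0x67 (blk 12, set 0) → VC-HIT  vc=[6]
5: 0x36 (blk 6, set 0) → VC-HIT  vc=[12]
6: 0x31 (blk 6, set 0) → L1-HIT  vc=[12]
7: 0x32 (blk 6, set 0) → L1-HIT  vc=[12]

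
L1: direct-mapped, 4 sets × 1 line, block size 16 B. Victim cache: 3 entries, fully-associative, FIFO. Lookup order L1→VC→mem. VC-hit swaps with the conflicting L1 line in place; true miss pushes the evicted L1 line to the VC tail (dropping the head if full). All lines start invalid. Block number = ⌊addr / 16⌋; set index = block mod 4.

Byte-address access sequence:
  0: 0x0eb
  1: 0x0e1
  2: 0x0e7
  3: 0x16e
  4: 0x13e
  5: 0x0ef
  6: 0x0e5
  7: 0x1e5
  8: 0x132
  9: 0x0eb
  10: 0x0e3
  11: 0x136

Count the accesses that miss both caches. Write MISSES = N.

0: 0xeb (blk 14, set 2) → MISS  vc=[]
1: 0xe1 (blk 14, set 2) → L1-HIT  vc=[]
2: 0xe7 (blk 14, set 2) → L1-HIT  vc=[]
3: 0x16e (blk 22, set 2) → MISS  vc=[14]
4: 0x13e (blk 19, set 3) → MISS  vc=[14]
5: 0xef (blk 14, set 2) → VC-HIT  vc=[22]
6: 0xe5 (blk 14, set 2) → L1-HIT  vc=[22]
7: 0x1e5 (blk 30, set 2) → MISS  vc=[22, 14]
8: 0x132 (blk 19, set 3) → L1-HIT  vc=[22, 14]
9: 0xeb (blk 14, set 2) → VC-HIT  vc=[22, 30]
10: 0xe3 (blk 14, set 2) → L1-HIT  vc=[22, 30]
11: 0x136 (blk 19, set 3) → L1-HIT  vc=[22, 30]

MISSES = 4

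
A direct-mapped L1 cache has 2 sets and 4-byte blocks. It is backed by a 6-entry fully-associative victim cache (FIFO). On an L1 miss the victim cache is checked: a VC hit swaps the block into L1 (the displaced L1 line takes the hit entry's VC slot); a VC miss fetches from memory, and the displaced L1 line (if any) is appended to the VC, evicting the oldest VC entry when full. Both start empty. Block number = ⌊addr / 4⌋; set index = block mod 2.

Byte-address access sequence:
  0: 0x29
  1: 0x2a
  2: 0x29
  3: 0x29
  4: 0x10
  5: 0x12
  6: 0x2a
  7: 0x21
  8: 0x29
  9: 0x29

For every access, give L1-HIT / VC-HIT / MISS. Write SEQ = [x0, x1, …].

SEQ = [MISS, L1-HIT, L1-HIT, L1-HIT, MISS, L1-HIT, VC-HIT, MISS, VC-HIT, L1-HIT]

#0 0x29→b10/s0 MISS; vc=[]
#1 0x2a→b10/s0 L1-HIT; vc=[]
#2 0x29→b10/s0 L1-HIT; vc=[]
#3 0x29→b10/s0 L1-HIT; vc=[]
#4 0x10→b4/s0 MISS; vc=[10]
#5 0x12→b4/s0 L1-HIT; vc=[10]
#6 0x2a→b10/s0 VC-HIT; vc=[4]
#7 0x21→b8/s0 MISS; vc=[4,10]
#8 0x29→b10/s0 VC-HIT; vc=[4,8]
#9 0x29→b10/s0 L1-HIT; vc=[4,8]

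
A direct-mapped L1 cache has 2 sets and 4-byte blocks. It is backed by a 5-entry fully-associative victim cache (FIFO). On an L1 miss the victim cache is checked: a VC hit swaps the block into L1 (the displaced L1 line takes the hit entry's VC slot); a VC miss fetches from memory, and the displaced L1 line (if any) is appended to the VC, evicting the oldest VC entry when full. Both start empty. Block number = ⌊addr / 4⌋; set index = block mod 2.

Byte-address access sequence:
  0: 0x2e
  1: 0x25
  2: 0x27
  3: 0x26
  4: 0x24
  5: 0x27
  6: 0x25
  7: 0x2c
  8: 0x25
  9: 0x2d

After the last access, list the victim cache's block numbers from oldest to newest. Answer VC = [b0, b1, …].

  [0] addr=0x2e blk=11 s=1: MISS | VC []
  [1] addr=0x25 blk=9 s=1: MISS | VC [11]
  [2] addr=0x27 blk=9 s=1: L1-HIT | VC [11]
  [3] addr=0x26 blk=9 s=1: L1-HIT | VC [11]
  [4] addr=0x24 blk=9 s=1: L1-HIT | VC [11]
  [5] addr=0x27 blk=9 s=1: L1-HIT | VC [11]
  [6] addr=0x25 blk=9 s=1: L1-HIT | VC [11]
  [7] addr=0x2c blk=11 s=1: VC-HIT | VC [9]
  [8] addr=0x25 blk=9 s=1: VC-HIT | VC [11]
  [9] addr=0x2d blk=11 s=1: VC-HIT | VC [9]

VC = [9]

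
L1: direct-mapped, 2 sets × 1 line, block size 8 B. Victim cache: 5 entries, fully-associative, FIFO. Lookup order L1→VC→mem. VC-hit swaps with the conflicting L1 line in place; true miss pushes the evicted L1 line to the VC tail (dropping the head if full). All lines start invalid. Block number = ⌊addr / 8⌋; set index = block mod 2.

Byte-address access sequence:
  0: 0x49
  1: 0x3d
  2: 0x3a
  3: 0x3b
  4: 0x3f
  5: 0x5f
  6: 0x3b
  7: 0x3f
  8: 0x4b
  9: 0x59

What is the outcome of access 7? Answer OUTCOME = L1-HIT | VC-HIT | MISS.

OUTCOME = L1-HIT

0: 0x49 (blk 9, set 1) → MISS  vc=[]
1: 0x3d (blk 7, set 1) → MISS  vc=[9]
2: 0x3a (blk 7, set 1) → L1-HIT  vc=[9]
3: 0x3b (blk 7, set 1) → L1-HIT  vc=[9]
4: 0x3f (blk 7, set 1) → L1-HIT  vc=[9]
5: 0x5f (blk 11, set 1) → MISS  vc=[9, 7]
6: 0x3b (blk 7, set 1) → VC-HIT  vc=[9, 11]
7: 0x3f (blk 7, set 1) → L1-HIT  vc=[9, 11]
8: 0x4b (blk 9, set 1) → VC-HIT  vc=[7, 11]
9: 0x59 (blk 11, set 1) → VC-HIT  vc=[7, 9]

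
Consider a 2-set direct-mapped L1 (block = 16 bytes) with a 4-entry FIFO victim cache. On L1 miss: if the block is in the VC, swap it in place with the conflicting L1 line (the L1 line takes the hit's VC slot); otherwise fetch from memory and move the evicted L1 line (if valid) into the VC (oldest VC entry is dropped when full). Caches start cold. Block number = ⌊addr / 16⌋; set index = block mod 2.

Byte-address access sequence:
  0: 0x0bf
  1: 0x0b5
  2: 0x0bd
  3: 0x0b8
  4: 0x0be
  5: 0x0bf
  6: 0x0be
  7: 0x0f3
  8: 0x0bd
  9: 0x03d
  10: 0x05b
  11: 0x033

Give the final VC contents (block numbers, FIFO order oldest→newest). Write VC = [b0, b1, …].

  [0] addr=0xbf blk=11 s=1: MISS | VC []
  [1] addr=0xb5 blk=11 s=1: L1-HIT | VC []
  [2] addr=0xbd blk=11 s=1: L1-HIT | VC []
  [3] addr=0xb8 blk=11 s=1: L1-HIT | VC []
  [4] addr=0xbe blk=11 s=1: L1-HIT | VC []
  [5] addr=0xbf blk=11 s=1: L1-HIT | VC []
  [6] addr=0xbe blk=11 s=1: L1-HIT | VC []
  [7] addr=0xf3 blk=15 s=1: MISS | VC [11]
  [8] addr=0xbd blk=11 s=1: VC-HIT | VC [15]
  [9] addr=0x3d blk=3 s=1: MISS | VC [15, 11]
  [10] addr=0x5b blk=5 s=1: MISS | VC [15, 11, 3]
  [11] addr=0x33 blk=3 s=1: VC-HIT | VC [15, 11, 5]

VC = [15, 11, 5]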